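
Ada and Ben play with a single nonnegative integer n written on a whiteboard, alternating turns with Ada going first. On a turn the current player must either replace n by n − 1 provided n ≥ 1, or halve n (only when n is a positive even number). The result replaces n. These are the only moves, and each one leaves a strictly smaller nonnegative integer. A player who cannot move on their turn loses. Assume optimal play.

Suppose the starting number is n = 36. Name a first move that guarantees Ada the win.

Label each position W (a win for the player to move) or L (a loss). A position with no legal move is L; any other position is W exactly when some move reaches an L, and L when every move reaches a W.
n=0: no move → L
n=1: can move to 0, which is L ⇒ W
n=2: the only move is to 1(W), a W ⇒ L
n=3: can move to 2, which is L ⇒ W
n=4: can move to 2, which is L ⇒ W
n=5: the only move is to 4(W), a W ⇒ L
n=6: can move to 5, which is L ⇒ W
n=7: the only move is to 6(W), a W ⇒ L
n=8: can move to 7, which is L ⇒ W
n=9: the only move is to 8(W), a W ⇒ L
n=10: can move to 5, which is L ⇒ W
n=11: the only move is to 10(W), a W ⇒ L
n=12: can move to 11, which is L ⇒ W
n=13: the only move is to 12(W), a W ⇒ L
n=14: can move to 7, which is L ⇒ W
n=15: the only move is to 14(W), a W ⇒ L
n=16: can move to 15, which is L ⇒ W
n=17: the only move is to 16(W), a W ⇒ L
n=18: can move to 9, which is L ⇒ W
n=19: the only move is to 18(W), a W ⇒ L
n=20: can move to 19, which is L ⇒ W
n=21: the only move is to 20(W), a W ⇒ L
n=22: can move to 11, which is L ⇒ W
n=23: the only move is to 22(W), a W ⇒ L
n=24: can move to 23, which is L ⇒ W
n=25: the only move is to 24(W), a W ⇒ L
n=26: can move to 13, which is L ⇒ W
n=27: the only move is to 26(W), a W ⇒ L
n=28: can move to 27, which is L ⇒ W
n=29: the only move is to 28(W), a W ⇒ L
n=30: can move to 15, which is L ⇒ W
n=31: the only move is to 30(W), a W ⇒ L
n=32: can move to 31, which is L ⇒ W
n=33: the only move is to 32(W), a W ⇒ L
n=34: can move to 17, which is L ⇒ W
n=35: the only move is to 34(W), a W ⇒ L
n=36: can move to 35, which is L ⇒ W
From 36, the L positions reachable in one move are: 35.

Move to 35.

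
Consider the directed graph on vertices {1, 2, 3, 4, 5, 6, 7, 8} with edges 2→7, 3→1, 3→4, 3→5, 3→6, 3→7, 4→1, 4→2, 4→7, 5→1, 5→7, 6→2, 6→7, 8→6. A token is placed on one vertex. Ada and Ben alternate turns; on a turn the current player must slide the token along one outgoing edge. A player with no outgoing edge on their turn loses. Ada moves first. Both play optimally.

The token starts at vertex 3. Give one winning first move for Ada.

Move to 7.

Compute win/loss labels from the base case upward. A position with no move is L. Any other position is W if it can reach an L in one move, else L.
Every edge goes from a vertex to one that appears earlier in the order 1, 7, 2, 6, 4, 5, 3, 8, so processing vertices in that order labels each vertex after all of its successors.
1: no outgoing edge → L
7: no outgoing edge → L
2: can move to 7, which is L ⇒ W
6: can move to 7, which is L ⇒ W
4: can move to 7, which is L ⇒ W
5: can move to 7, which is L ⇒ W
3: can move to 7, which is L ⇒ W
8: the only move is to 6(W), a W ⇒ L
From 3, the L positions reachable in one move are: 7, 1. Any move reaching one of these is winning.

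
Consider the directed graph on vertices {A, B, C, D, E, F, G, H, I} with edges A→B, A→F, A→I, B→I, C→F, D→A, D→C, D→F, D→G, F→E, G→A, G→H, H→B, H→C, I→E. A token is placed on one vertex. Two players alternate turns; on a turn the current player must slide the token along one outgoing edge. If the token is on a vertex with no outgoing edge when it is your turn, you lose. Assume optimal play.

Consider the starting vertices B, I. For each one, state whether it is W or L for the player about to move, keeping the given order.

B: L, I: W

Compute win/loss labels from the base case upward. A position with no move is L. Any other position is W if it can reach an L in one move, else L.
Every edge goes from a vertex to one that appears earlier in the order E, F, I, B, A, C, H, G, D, so processing vertices in that order labels each vertex after all of its successors.
E: no outgoing edge → L
F: →E(L), so W
I: →E(L), so W
B: →I(W) only, which is W, so L
A: →B(L), so W
C: →F(W) only, which is W, so L
H: →C(L), so W
G: →H(W), A(W) — all W, so L
D: →G(L), so W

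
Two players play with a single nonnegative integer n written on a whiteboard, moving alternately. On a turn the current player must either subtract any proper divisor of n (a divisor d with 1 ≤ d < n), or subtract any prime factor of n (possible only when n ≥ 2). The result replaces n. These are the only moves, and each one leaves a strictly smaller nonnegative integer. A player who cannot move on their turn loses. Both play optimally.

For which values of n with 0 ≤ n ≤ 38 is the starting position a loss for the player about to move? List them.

0, 1, 4, 9, 14, 20, 26, 32, 35, 38

Work bottom-up. With no move the player to move loses. Otherwise the position is W if at least one move leads to an L position for the opponent, and L if every move leads to a W.
n=0: no move → L
n=1: no move → L
n=2: →0(L), so W
n=3: →0(L), so W
n=4: →2(W), 3(W) — all W, so L
n=5: →0(L), so W
n=6: →4(L), so W
n=7: →0(L), so W
n=8: →4(L), so W
n=9: →6(W), 8(W) — all W, so L
n=10: →9(L), so W
n=11: →0(L), so W
n=12: →9(L), so W
n=13: →0(L), so W
n=14: →7(W), 12(W), 13(W) — all W, so L
n=15: →14(L), so W
n=16: →14(L), so W
n=17: →0(L), so W
n=18: →9(L), so W
n=19: →0(L), so W
n=20: →10(W), 15(W), 16(W), 18(W), 19(W) — all W, so L
n=21: →14(L), so W
n=22: →20(L), so W
n=23: →0(L), so W
n=24: →20(L), so W
n=25: →20(L), so W
n=26: →13(W), 24(W), 25(W) — all W, so L
n=27: →26(L), so W
n=28: →14(L), so W
n=29: →0(L), so W
n=30: →20(L), so W
n=31: →0(L), so W
n=32: →16(W), 24(W), 28(W), 30(W), 31(W) — all W, so L
n=33: →32(L), so W
n=34: →32(L), so W
n=35: →28(W), 30(W), 34(W) — all W, so L
n=36: →32(L), so W
n=37: →0(L), so W
n=38: →19(W), 36(W), 37(W) — all W, so L
Reading off the rows marked L gives the requested list; there are 10 such values of n.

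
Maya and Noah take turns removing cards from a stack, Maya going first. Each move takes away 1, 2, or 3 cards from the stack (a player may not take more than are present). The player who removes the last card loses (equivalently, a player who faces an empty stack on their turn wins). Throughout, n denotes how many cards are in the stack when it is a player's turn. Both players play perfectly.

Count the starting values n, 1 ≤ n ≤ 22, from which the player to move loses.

6

Build the W/L table. Terminal = W. A non-terminal position is W if it has a move to some L; otherwise it is L.
n=0: no move; the opponent has just taken the last card and therefore loses → W
n=1: only reaches 0(W), which is W → L
n=2: reaches L-position 1 → W
n=3: reaches L-position 1 → W
n=4: reaches L-position 1 → W
n=5: only reaches 4(W), 3(W), 2(W), all W → L
n=6: reaches L-position 5 → W
n=7: reaches L-position 5 → W
n=8: reaches L-position 5 → W
n=9: only reaches 8(W), 7(W), 6(W), all W → L
n=10: reaches L-position 9 → W
n=11: reaches L-position 9 → W
n=12: reaches L-position 9 → W
n=13: only reaches 12(W), 11(W), 10(W), all W → L
n=14: reaches L-position 13 → W
n=15: reaches L-position 13 → W
n=16: reaches L-position 13 → W
n=17: only reaches 16(W), 15(W), 14(W), all W → L
n=18: reaches L-position 17 → W
n=19: reaches L-position 17 → W
n=20: reaches L-position 17 → W
n=21: only reaches 20(W), 19(W), 18(W), all W → L
n=22: reaches L-position 21 → W
L entries with 1 ≤ n ≤ 22 (the range starts at n=1): n = 1, 5, 9, 13, 17, 21; that makes 6.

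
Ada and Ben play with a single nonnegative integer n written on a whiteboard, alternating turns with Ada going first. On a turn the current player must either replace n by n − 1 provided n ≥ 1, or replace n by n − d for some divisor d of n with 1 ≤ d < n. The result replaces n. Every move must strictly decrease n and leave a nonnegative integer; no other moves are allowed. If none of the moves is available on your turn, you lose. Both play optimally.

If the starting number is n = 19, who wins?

Work bottom-up. With no move the player to move loses. Otherwise the position is W if at least one move leads to an L position for the opponent, and L if every move leads to a W.
n=0: no move → L
n=1: →0(L), so W
n=2: →1(W) only, which is W, so L
n=3: →2(L), so W
n=4: →2(L), so W
n=5: →4(W) only, which is W, so L
n=6: →5(L), so W
n=7: →6(W) only, which is W, so L
n=8: →7(L), so W
n=9: →6(W), 8(W) — all W, so L
n=10: →5(L), so W
n=11: →10(W) only, which is W, so L
n=12: →9(L), so W
n=13: →12(W) only, which is W, so L
n=14: →7(L), so W
n=15: →10(W), 12(W), 14(W) — all W, so L
n=16: →15(L), so W
n=17: →16(W) only, which is W, so L
n=18: →9(L), so W
n=19: →18(W) only, which is W, so L
Every move from 19 reaches a W position, so the mover loses.

Ben wins.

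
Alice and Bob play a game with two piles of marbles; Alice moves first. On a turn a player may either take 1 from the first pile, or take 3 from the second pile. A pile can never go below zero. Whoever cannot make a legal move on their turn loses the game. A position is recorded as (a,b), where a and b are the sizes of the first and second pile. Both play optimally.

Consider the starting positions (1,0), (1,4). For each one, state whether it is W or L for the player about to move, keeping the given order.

(1,0): W, (1,4): L

Positions with no move are L. A position that does have a move is losing for the player to move precisely when every available move leads to a winning position for the opponent. Fill in the labels:
No move ever increases a pile, so every position that can arise here has a ≤ 1 and b ≤ 4; it is enough to label the cells with 0 ≤ a ≤ 1 and 0 ≤ b ≤ 4.
Every move lowers a or b (never raises either), so fill the grid row by row in increasing a, and left to right within a row: each cell's successors are then already labelled.
      b=0  b=1  b=2  b=3  b=4
a=0:    L    L    L    W    W
a=1:    W    W    W    L    L
Cells with no legal move (terminal, hence L): (0,0), (0,1), (0,2).
The remaining L cells, each justified by listing all of its moves:
(1,3): →(0,3)(W), (1,0)(W) — all W, so L
(1,4): →(0,4)(W), (1,1)(W) — all W, so L
Every other cell has at least one move into one of the L cells above, so it is W.
(1,0): the move to (0,0) reaches an L cell, so W
(1,4): one of the L cells justified above, so L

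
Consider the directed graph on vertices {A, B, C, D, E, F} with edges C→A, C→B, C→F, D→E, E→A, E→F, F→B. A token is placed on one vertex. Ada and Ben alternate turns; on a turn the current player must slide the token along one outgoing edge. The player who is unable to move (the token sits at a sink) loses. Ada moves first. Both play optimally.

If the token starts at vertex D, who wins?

Use the standard recursion: the mover loses at a terminal position; elsewhere, the mover wins exactly when some move hands the opponent an L position.
Every edge goes from a vertex to one that appears earlier in the order A, B, F, C, E, D, so processing vertices in that order labels each vertex after all of its successors.
A: no outgoing edge → L
B: no outgoing edge → L
F: reaches L-position B → W
C: reaches L-position B → W
E: reaches L-position A → W
D: only reaches E(W), which is W → L
Every move from D reaches a W position, so the mover loses.

Ben wins.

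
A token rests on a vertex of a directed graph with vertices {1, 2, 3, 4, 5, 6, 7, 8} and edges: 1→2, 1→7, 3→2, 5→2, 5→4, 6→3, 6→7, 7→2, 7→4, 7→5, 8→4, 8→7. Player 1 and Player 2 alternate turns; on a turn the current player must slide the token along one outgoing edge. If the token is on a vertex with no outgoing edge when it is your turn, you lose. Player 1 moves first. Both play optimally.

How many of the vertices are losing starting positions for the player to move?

3

Build the W/L table. Terminal = L. A non-terminal position is W if it has a move to some L; otherwise it is L.
Every edge goes from a vertex to one that appears earlier in the order 4, 2, 5, 7, 3, 1, 6, 8, so processing vertices in that order labels each vertex after all of its successors.
4: no outgoing edge → L
2: no outgoing edge → L
5: reaches L-position 2 → W
7: reaches L-position 2 → W
3: reaches L-position 2 → W
1: reaches L-position 2 → W
6: only reaches 3(W), 7(W), all W → L
8: reaches L-position 4 → W
The L vertices are 2, 4, 6; that is 3 in all.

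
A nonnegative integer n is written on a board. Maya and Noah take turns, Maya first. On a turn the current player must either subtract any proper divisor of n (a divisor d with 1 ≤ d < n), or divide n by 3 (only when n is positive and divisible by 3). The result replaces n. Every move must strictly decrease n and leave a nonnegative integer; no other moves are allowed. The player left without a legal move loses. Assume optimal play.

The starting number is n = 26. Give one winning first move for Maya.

Compute win/loss labels from the base case upward. A position with no move is L. Any other position is W if it can reach an L in one move, else L.
n=0: no move → L
n=1: no move → L
n=2: W (go to 1, an L position)
n=3: W (go to 1, an L position)
n=4: L (options 2(W), 3(W) are all W)
n=5: W (go to 4, an L position)
n=6: W (go to 4, an L position)
n=7: L (sole option 6(W) is W)
n=8: W (go to 4, an L position)
n=9: L (options 3(W), 6(W), 8(W) are all W)
n=10: W (go to 9, an L position)
n=11: L (sole option 10(W) is W)
n=12: W (go to 4, an L position)
n=13: L (sole option 12(W) is W)
n=14: W (go to 7, an L position)
n=15: L (options 5(W), 10(W), 12(W), 14(W) are all W)
n=16: W (go to 15, an L position)
n=17: L (sole option 16(W) is W)
n=18: W (go to 9, an L position)
n=19: L (sole option 18(W) is W)
n=20: W (go to 15, an L position)
n=21: W (go to 7, an L position)
n=22: W (go to 11, an L position)
n=23: L (sole option 22(W) is W)
n=24: W (go to 23, an L position)
n=25: L (options 20(W), 24(W) are all W)
n=26: W (go to 13, an L position)
From 26, the L positions reachable in one move are: 13, 25. Any move reaching one of these is winning.

Move to 13.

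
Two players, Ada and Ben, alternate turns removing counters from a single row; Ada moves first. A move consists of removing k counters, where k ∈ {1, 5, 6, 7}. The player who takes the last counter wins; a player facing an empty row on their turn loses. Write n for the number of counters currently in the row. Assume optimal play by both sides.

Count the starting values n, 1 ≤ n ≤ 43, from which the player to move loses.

11

Label each position W (a win for the player to move) or L (a loss). A position with no legal move is L; any other position is W exactly when some move reaches an L, and L when every move reaches a W.
n=0: no move → L
n=1: can move to 0, which is L ⇒ W
n=2: the only move is to 1(W), a W ⇒ L
n=3: can move to 2, which is L ⇒ W
n=4: the only move is to 3(W), a W ⇒ L
n=5: can move to 4, which is L ⇒ W
n=6: can move to 0, which is L ⇒ W
n=7: can move to 2, which is L ⇒ W
n=8: can move to 2, which is L ⇒ W
n=9: can move to 4, which is L ⇒ W
n=10: can move to 4, which is L ⇒ W
n=11: can move to 4, which is L ⇒ W
n=12: moves to 11(W), 7(W), 6(W), 5(W); every one is W ⇒ L
n=13: can move to 12, which is L ⇒ W
n=14: moves to 13(W), 9(W), 8(W), 7(W); every one is W ⇒ L
n=15: can move to 14, which is L ⇒ W
n=16: moves to 15(W), 11(W), 10(W), 9(W); every one is W ⇒ L
n=17: can move to 16, which is L ⇒ W
n=18: can move to 12, which is L ⇒ W
n=19: can move to 14, which is L ⇒ W
n=20: can move to 14, which is L ⇒ W
n=21: can move to 16, which is L ⇒ W
n=22: can move to 16, which is L ⇒ W
n=23: can move to 16, which is L ⇒ W
n=24: moves to 23(W), 19(W), 18(W), 17(W); every one is W ⇒ L
n=25: can move to 24, which is L ⇒ W
n=26: moves to 25(W), 21(W), 20(W), 19(W); every one is W ⇒ L
n=27: can move to 26, which is L ⇒ W
n=28: moves to 27(W), 23(W), 22(W), 21(W); every one is W ⇒ L
n=29: can move to 28, which is L ⇒ W
n=30: can move to 24, which is L ⇒ W
n=31: can move to 26, which is L ⇒ W
n=32: can move to 26, which is L ⇒ W
n=33: can move to 28, which is L ⇒ W
n=34: can move to 28, which is L ⇒ W
n=35: can move to 28, which is L ⇒ W
n=36: moves to 35(W), 31(W), 30(W), 29(W); every one is W ⇒ L
n=37: can move to 36, which is L ⇒ W
n=38: moves to 37(W), 33(W), 32(W), 31(W); every one is W ⇒ L
n=39: can move to 38, which is L ⇒ W
n=40: moves to 39(W), 35(W), 34(W), 33(W); every one is W ⇒ L
n=41: can move to 40, which is L ⇒ W
n=42: can move to 36, which is L ⇒ W
n=43: can move to 38, which is L ⇒ W
L entries with 1 ≤ n ≤ 43 (n=0 is outside the asked range and is not counted): n = 2, 4, 12, 14, 16, 24, 26, 28, 36, 38, 40; that makes 11.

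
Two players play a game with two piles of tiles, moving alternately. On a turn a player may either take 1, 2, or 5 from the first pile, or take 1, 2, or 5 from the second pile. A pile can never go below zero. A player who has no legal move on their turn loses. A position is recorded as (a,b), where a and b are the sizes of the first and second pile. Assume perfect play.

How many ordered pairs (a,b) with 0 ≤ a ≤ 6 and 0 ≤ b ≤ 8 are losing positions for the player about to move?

Compute win/loss labels from the base case upward. A position with no move is L. Any other position is W if it can reach an L in one move, else L.
Every move lowers a or b (never raises either), so fill the grid row by row in increasing a, and left to right within a row: each cell's successors are then already labelled.
      b=0  b=1  b=2  b=3  b=4  b=5  b=6  b=7  b=8
a=0:    L    W    W    L    W    W    L    W    W
a=1:    W    L    W    W    L    W    W    L    W
a=2:    W    W    L    W    W    L    W    W    L
a=3:    L    W    W    L    W    W    L    W    W
a=4:    W    L    W    W    L    W    W    L    W
a=5:    W    W    L    W    W    L    W    W    L
a=6:    L    W    W    L    W    W    L    W    W
Cells with no legal move (terminal, hence L): (0,0).
The remaining L cells, each justified by listing all of its moves:
(0,3): only reaches (0,2)(W), (0,1)(W), all W → L
(0,6): only reaches (0,5)(W), (0,4)(W), (0,1)(W), all W → L
(1,1): only reaches (0,1)(W), (1,0)(W), all W → L
(1,4): only reaches (0,4)(W), (1,3)(W), (1,2)(W), all W → L
(1,7): only reaches (0,7)(W), (1,6)(W), (1,5)(W), (1,2)(W), all W → L
(2,2): only reaches (1,2)(W), (0,2)(W), (2,1)(W), (2,0)(W), all W → L
(2,5): only reaches (1,5)(W), (0,5)(W), (2,4)(W), (2,3)(W), (2,0)(W), all W → L
(2,8): only reaches (1,8)(W), (0,8)(W), (2,7)(W), (2,6)(W), (2,3)(W), all W → L
(3,0): only reaches (2,0)(W), (1,0)(W), all W → L
(3,3): only reaches (2,3)(W), (1,3)(W), (3,2)(W), (3,1)(W), all W → L
(3,6): only reaches (2,6)(W), (1,6)(W), (3,5)(W), (3,4)(W), (3,1)(W), all W → L
(4,1): only reaches (3,1)(W), (2,1)(W), (4,0)(W), all W → L
(4,4): only reaches (3,4)(W), (2,4)(W), (4,3)(W), (4,2)(W), all W → L
(4,7): only reaches (3,7)(W), (2,7)(W), (4,6)(W), (4,5)(W), (4,2)(W), all W → L
(5,2): only reaches (4,2)(W), (3,2)(W), (0,2)(W), (5,1)(W), (5,0)(W), all W → L
(5,5): only reaches (4,5)(W), (3,5)(W), (0,5)(W), (5,4)(W), (5,3)(W), (5,0)(W), all W → L
(5,8): only reaches (4,8)(W), (3,8)(W), (0,8)(W), (5,7)(W), (5,6)(W), (5,3)(W), all W → L
(6,0): only reaches (5,0)(W), (4,0)(W), (1,0)(W), all W → L
(6,3): only reaches (5,3)(W), (4,3)(W), (1,3)(W), (6,2)(W), (6,1)(W), all W → L
(6,6): only reaches (5,6)(W), (4,6)(W), (1,6)(W), (6,5)(W), (6,4)(W), (6,1)(W), all W → L
Every other cell has at least one move into one of the L cells above, so it is W.
L cells per row: a=0: 3, a=1: 3, a=2: 3, a=3: 3, a=4: 3, a=5: 3, a=6: 3; total 21.

21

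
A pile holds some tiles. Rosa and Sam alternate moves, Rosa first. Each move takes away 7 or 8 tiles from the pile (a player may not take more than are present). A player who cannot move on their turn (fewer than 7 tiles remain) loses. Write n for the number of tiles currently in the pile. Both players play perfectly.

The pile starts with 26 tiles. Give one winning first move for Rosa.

Remove 7, leaving 19.

Work bottom-up. With no move the player to move loses. Otherwise the position is W if at least one move leads to an L position for the opponent, and L if every move leads to a W.
n=0: no move → L
n=1: no move → L
n=2: no move → L
n=3: no move → L
n=4: no move → L
n=5: no move → L
n=6: no move → L
n=7: can move to 0, which is L ⇒ W
n=8: can move to 1, which is L ⇒ W
n=9: can move to 2, which is L ⇒ W
n=10: can move to 3, which is L ⇒ W
n=11: can move to 4, which is L ⇒ W
n=12: can move to 5, which is L ⇒ W
n=13: can move to 6, which is L ⇒ W
n=14: can move to 6, which is L ⇒ W
n=15: moves to 8(W), 7(W); every one is W ⇒ L
n=16: moves to 9(W), 8(W); every one is W ⇒ L
n=17: moves to 10(W), 9(W); every one is W ⇒ L
n=18: moves to 11(W), 10(W); every one is W ⇒ L
n=19: moves to 12(W), 11(W); every one is W ⇒ L
n=20: moves to 13(W), 12(W); every one is W ⇒ L
n=21: moves to 14(W), 13(W); every one is W ⇒ L
n=22: can move to 15, which is L ⇒ W
n=23: can move to 16, which is L ⇒ W
n=24: can move to 17, which is L ⇒ W
n=25: can move to 18, which is L ⇒ W
n=26: can move to 19, which is L ⇒ W
From 26, the L positions reachable in one move are: 19, 18. Any move reaching one of these is winning.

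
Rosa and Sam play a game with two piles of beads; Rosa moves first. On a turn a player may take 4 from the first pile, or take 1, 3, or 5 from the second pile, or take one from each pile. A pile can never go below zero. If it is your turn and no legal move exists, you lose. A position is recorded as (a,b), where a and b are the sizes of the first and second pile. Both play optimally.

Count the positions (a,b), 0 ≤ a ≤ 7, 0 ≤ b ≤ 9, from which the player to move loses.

35

Work bottom-up. With no move the player to move loses. Otherwise the position is W if at least one move leads to an L position for the opponent, and L if every move leads to a W.
Every move lowers a or b (never raises either), so fill the grid row by row in increasing a, and left to right within a row: each cell's successors are then already labelled.
      b=0  b=1  b=2  b=3  b=4  b=5  b=6  b=7  b=8  b=9
a=0:    L    W    L    W    L    W    L    W    L    W
a=1:    L    W    L    W    L    W    L    W    L    W
a=2:    L    W    L    W    L    W    L    W    L    W
a=3:    L    W    L    W    L    W    L    W    L    W
a=4:    W    W    W    W    W    W    W    W    W    W
a=5:    W    L    W    L    W    L    W    L    W    L
a=6:    W    L    W    L    W    L    W    L    W    L
a=7:    W    L    W    L    W    L    W    L    W    L
Cells with no legal move (terminal, hence L): (0,0), (1,0), (2,0), (3,0).
The remaining L cells, each justified by listing all of its moves:
(0,2): the only move is to (0,1)(W), a W ⇒ L
(0,4): moves to (0,3)(W), (0,1)(W); every one is W ⇒ L
(0,6): moves to (0,5)(W), (0,3)(W), (0,1)(W); every one is W ⇒ L
(0,8): moves to (0,7)(W), (0,5)(W), (0,3)(W); every one is W ⇒ L
(1,2): moves to (1,1)(W), (0,1)(W); every one is W ⇒ L
(1,4): moves to (1,3)(W), (1,1)(W), (0,3)(W); every one is W ⇒ L
(1,6): moves to (1,5)(W), (1,3)(W), (1,1)(W), (0,5)(W); every one is W ⇒ L
(1,8): moves to (1,7)(W), (1,5)(W), (1,3)(W), (0,7)(W); every one is W ⇒ L
(2,2): moves to (2,1)(W), (1,1)(W); every one is W ⇒ L
(2,4): moves to (2,3)(W), (2,1)(W), (1,3)(W); every one is W ⇒ L
(2,6): moves to (2,5)(W), (2,3)(W), (2,1)(W), (1,5)(W); every one is W ⇒ L
(2,8): moves to (2,7)(W), (2,5)(W), (2,3)(W), (1,7)(W); every one is W ⇒ L
(3,2): moves to (3,1)(W), (2,1)(W); every one is W ⇒ L
(3,4): moves to (3,3)(W), (3,1)(W), (2,3)(W); every one is W ⇒ L
(3,6): moves to (3,5)(W), (3,3)(W), (3,1)(W), (2,5)(W); every one is W ⇒ L
(3,8): moves to (3,7)(W), (3,5)(W), (3,3)(W), (2,7)(W); every one is W ⇒ L
(5,1): moves to (1,1)(W), (5,0)(W), (4,0)(W); every one is W ⇒ L
(5,3): moves to (1,3)(W), (5,2)(W), (5,0)(W), (4,2)(W); every one is W ⇒ L
(5,5): moves to (1,5)(W), (5,4)(W), (5,2)(W), (5,0)(W), (4,4)(W); every one is W ⇒ L
(5,7): moves to (1,7)(W), (5,6)(W), (5,4)(W), (5,2)(W), (4,6)(W); every one is W ⇒ L
(5,9): moves to (1,9)(W), (5,8)(W), (5,6)(W), (5,4)(W), (4,8)(W); every one is W ⇒ L
(6,1): moves to (2,1)(W), (6,0)(W), (5,0)(W); every one is W ⇒ L
(6,3): moves to (2,3)(W), (6,2)(W), (6,0)(W), (5,2)(W); every one is W ⇒ L
(6,5): moves to (2,5)(W), (6,4)(W), (6,2)(W), (6,0)(W), (5,4)(W); every one is W ⇒ L
(6,7): moves to (2,7)(W), (6,6)(W), (6,4)(W), (6,2)(W), (5,6)(W); every one is W ⇒ L
(6,9): moves to (2,9)(W), (6,8)(W), (6,6)(W), (6,4)(W), (5,8)(W); every one is W ⇒ L
(7,1): moves to (3,1)(W), (7,0)(W), (6,0)(W); every one is W ⇒ L
(7,3): moves to (3,3)(W), (7,2)(W), (7,0)(W), (6,2)(W); every one is W ⇒ L
(7,5): moves to (3,5)(W), (7,4)(W), (7,2)(W), (7,0)(W), (6,4)(W); every one is W ⇒ L
(7,7): moves to (3,7)(W), (7,6)(W), (7,4)(W), (7,2)(W), (6,6)(W); every one is W ⇒ L
(7,9): moves to (3,9)(W), (7,8)(W), (7,6)(W), (7,4)(W), (6,8)(W); every one is W ⇒ L
Every other cell has at least one move into one of the L cells above, so it is W.
L cells per row: a=0: 5, a=1: 5, a=2: 5, a=3: 5, a=4: 0, a=5: 5, a=6: 5, a=7: 5; total 35.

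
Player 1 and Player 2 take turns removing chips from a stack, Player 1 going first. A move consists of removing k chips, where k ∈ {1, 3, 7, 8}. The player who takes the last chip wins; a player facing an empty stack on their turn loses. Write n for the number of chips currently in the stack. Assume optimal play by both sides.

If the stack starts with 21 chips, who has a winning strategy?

Compute win/loss labels from the base case upward. A position with no move is L. Any other position is W if it can reach an L in one move, else L.
n=0: no move → L
n=1: reaches L-position 0 → W
n=2: only reaches 1(W), which is W → L
n=3: reaches L-position 2 → W
n=4: only reaches 3(W), 1(W), all W → L
n=5: reaches L-position 4 → W
n=6: only reaches 5(W), 3(W), all W → L
n=7: reaches L-position 6 → W
n=8: reaches L-position 0 → W
n=9: reaches L-position 6 → W
n=10: reaches L-position 2 → W
n=11: reaches L-position 4 → W
n=12: reaches L-position 4 → W
n=13: reaches L-position 6 → W
n=14: reaches L-position 6 → W
n=15: only reaches 14(W), 12(W), 8(W), 7(W), all W → L
n=16: reaches L-position 15 → W
n=17: only reaches 16(W), 14(W), 10(W), 9(W), all W → L
n=18: reaches L-position 17 → W
n=19: only reaches 18(W), 16(W), 12(W), 11(W), all W → L
n=20: reaches L-position 19 → W
n=21: only reaches 20(W), 18(W), 14(W), 13(W), all W → L
Every move from 21 reaches a W position, so the mover loses.

Player 2 wins.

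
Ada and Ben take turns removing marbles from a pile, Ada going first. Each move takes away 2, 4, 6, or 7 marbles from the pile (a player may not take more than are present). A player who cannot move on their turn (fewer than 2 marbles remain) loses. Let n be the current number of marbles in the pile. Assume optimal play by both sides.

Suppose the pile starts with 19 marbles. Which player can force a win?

Ben wins.

Work bottom-up. With no move the player to move loses. Otherwise the position is W if at least one move leads to an L position for the opponent, and L if every move leads to a W.
n=0: no move → L
n=1: no move → L
n=2: W (go to 0, an L position)
n=3: W (go to 1, an L position)
n=4: W (go to 0, an L position)
n=5: W (go to 1, an L position)
n=6: W (go to 0, an L position)
n=7: W (go to 1, an L position)
n=8: W (go to 1, an L position)
n=9: L (options 7(W), 5(W), 3(W), 2(W) are all W)
n=10: L (options 8(W), 6(W), 4(W), 3(W) are all W)
n=11: W (go to 9, an L position)
n=12: W (go to 10, an L position)
n=13: W (go to 9, an L position)
n=14: W (go to 10, an L position)
n=15: W (go to 9, an L position)
n=16: W (go to 10, an L position)
n=17: W (go to 10, an L position)
n=18: L (options 16(W), 14(W), 12(W), 11(W) are all W)
n=19: L (options 17(W), 15(W), 13(W), 12(W) are all W)
The starting position 19 is L: whatever Ada does, the opponent receives a W position.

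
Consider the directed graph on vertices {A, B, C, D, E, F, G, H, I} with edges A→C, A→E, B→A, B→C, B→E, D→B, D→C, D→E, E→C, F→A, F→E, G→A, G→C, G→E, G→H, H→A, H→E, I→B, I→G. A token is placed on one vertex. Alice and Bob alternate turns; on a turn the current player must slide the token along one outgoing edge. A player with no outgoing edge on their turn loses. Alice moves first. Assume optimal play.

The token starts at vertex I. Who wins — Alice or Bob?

Bob wins.

Build the W/L table. Terminal = L. A non-terminal position is W if it has a move to some L; otherwise it is L.
Every edge goes from a vertex to one that appears earlier in the order C, E, A, B, F, H, D, G, I, so processing vertices in that order labels each vertex after all of its successors.
C: no outgoing edge → L
E: can move to C, which is L ⇒ W
A: can move to C, which is L ⇒ W
B: can move to C, which is L ⇒ W
F: moves to A(W), E(W); every one is W ⇒ L
H: moves to A(W), E(W); every one is W ⇒ L
D: can move to C, which is L ⇒ W
G: can move to H, which is L ⇒ W
I: moves to G(W), B(W); every one is W ⇒ L
Every move from I reaches a W position, so the mover loses.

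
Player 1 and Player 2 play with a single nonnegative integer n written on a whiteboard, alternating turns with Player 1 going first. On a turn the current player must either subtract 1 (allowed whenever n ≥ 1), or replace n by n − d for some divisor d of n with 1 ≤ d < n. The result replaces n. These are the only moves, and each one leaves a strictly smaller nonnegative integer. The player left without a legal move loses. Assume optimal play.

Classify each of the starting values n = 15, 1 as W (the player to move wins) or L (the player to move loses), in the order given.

Work bottom-up. With no move the player to move loses. Otherwise the position is W if at least one move leads to an L position for the opponent, and L if every move leads to a W.
n=0: no move → L
n=1: →0(L), so W
n=2: →1(W) only, which is W, so L
n=3: →2(L), so W
n=4: →2(L), so W
n=5: →4(W) only, which is W, so L
n=6: →5(L), so W
n=7: →6(W) only, which is W, so L
n=8: →7(L), so W
n=9: →6(W), 8(W) — all W, so L
n=10: →5(L), so W
n=11: →10(W) only, which is W, so L
n=12: →9(L), so W
n=13: →12(W) only, which is W, so L
n=14: →7(L), so W
n=15: →10(W), 12(W), 14(W) — all W, so L

15: L, 1: W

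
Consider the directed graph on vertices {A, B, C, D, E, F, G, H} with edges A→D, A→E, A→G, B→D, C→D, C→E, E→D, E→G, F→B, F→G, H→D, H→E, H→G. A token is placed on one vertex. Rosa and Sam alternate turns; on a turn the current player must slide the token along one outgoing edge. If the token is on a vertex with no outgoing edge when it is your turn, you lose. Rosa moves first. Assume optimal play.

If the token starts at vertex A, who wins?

Rosa wins.

Classify positions by backward induction: terminal positions (no move available) are L. From any other position, the mover wins iff some move reaches an L.
Every edge goes from a vertex to one that appears earlier in the order D, G, E, A, H, C, B, F, so processing vertices in that order labels each vertex after all of its successors.
D: no outgoing edge → L
G: no outgoing edge → L
E: can move to G, which is L ⇒ W
A: can move to G, which is L ⇒ W
H: can move to G, which is L ⇒ W
C: can move to D, which is L ⇒ W
B: can move to D, which is L ⇒ W
F: can move to G, which is L ⇒ W
From A Rosa can move to G, reaching an L position.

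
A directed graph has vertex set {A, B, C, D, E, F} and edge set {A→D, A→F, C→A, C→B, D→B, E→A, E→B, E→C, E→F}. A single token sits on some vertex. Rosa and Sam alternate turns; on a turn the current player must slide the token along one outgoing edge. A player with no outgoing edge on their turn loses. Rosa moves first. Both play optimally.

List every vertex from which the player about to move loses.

Use the standard recursion: the mover loses at a terminal position; elsewhere, the mover wins exactly when some move hands the opponent an L position.
Every edge goes from a vertex to one that appears earlier in the order B, F, D, A, C, E, so processing vertices in that order labels each vertex after all of its successors.
B: no outgoing edge → L
F: no outgoing edge → L
D: reaches L-position B → W
A: reaches L-position F → W
C: reaches L-position B → W
E: reaches L-position F → W
The losing starting vertices are exactly the entries labelled L in this table (2 of them).

B, F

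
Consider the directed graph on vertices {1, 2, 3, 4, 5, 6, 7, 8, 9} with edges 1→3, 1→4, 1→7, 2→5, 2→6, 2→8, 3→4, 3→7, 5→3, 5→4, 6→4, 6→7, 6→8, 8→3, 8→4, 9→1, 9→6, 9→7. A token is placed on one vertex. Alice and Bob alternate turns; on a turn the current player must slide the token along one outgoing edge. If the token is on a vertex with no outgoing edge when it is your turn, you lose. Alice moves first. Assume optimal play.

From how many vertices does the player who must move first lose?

Work bottom-up. With no move the player to move loses. Otherwise the position is W if at least one move leads to an L position for the opponent, and L if every move leads to a W.
Every edge goes from a vertex to one that appears earlier in the order 4, 7, 3, 5, 8, 1, 6, 2, 9, so processing vertices in that order labels each vertex after all of its successors.
4: no outgoing edge → L
7: no outgoing edge → L
3: →7(L), so W
5: →4(L), so W
8: →4(L), so W
1: →7(L), so W
6: →7(L), so W
2: →6(W), 8(W), 5(W) — all W, so L
9: →7(L), so W
The L vertices are 2, 4, 7; that is 3 in all.

3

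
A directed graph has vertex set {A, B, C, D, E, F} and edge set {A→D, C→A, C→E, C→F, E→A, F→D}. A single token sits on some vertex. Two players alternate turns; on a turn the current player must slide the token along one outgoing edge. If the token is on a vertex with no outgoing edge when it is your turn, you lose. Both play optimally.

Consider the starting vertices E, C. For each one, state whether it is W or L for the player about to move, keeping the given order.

E: L, C: W

Build the W/L table. Terminal = L. A non-terminal position is W if it has a move to some L; otherwise it is L.
Every edge goes from a vertex to one that appears earlier in the order D, B, A, E, F, C, so processing vertices in that order labels each vertex after all of its successors.
D: no outgoing edge → L
B: no outgoing edge → L
A: W (go to D, an L position)
E: L (sole option A(W) is W)
F: W (go to D, an L position)
C: W (go to E, an L position)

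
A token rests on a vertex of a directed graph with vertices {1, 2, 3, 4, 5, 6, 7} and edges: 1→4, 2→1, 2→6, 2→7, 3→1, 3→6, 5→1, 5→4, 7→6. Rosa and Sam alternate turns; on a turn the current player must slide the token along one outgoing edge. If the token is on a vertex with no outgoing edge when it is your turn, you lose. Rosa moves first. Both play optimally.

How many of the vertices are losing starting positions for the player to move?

2

Use the standard recursion: the mover loses at a terminal position; elsewhere, the mover wins exactly when some move hands the opponent an L position.
Every edge goes from a vertex to one that appears earlier in the order 4, 6, 1, 3, 7, 5, 2, so processing vertices in that order labels each vertex after all of its successors.
4: no outgoing edge → L
6: no outgoing edge → L
1: W (go to 4, an L position)
3: W (go to 6, an L position)
7: W (go to 6, an L position)
5: W (go to 4, an L position)
2: W (go to 6, an L position)
The L vertices are 4, 6; that is 2 in all.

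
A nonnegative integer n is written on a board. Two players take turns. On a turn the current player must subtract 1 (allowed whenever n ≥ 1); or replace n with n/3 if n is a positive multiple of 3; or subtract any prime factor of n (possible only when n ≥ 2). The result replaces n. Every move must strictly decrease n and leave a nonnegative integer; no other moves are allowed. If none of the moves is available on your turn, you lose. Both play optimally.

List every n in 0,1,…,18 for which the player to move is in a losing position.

0, 4, 8, 14, 18

Work bottom-up. With no move the player to move loses. Otherwise the position is W if at least one move leads to an L position for the opponent, and L if every move leads to a W.
n=0: no move → L
n=1: →0(L), so W
n=2: →0(L), so W
n=3: →0(L), so W
n=4: →2(W), 3(W) — all W, so L
n=5: →0(L), so W
n=6: →4(L), so W
n=7: →0(L), so W
n=8: →6(W), 7(W) — all W, so L
n=9: →8(L), so W
n=10: →8(L), so W
n=11: →0(L), so W
n=12: →4(L), so W
n=13: →0(L), so W
n=14: →7(W), 12(W), 13(W) — all W, so L
n=15: →14(L), so W
n=16: →14(L), so W
n=17: →0(L), so W
n=18: →6(W), 15(W), 16(W), 17(W) — all W, so L
The losing starting values of n are exactly the entries labelled L in this table (5 of them).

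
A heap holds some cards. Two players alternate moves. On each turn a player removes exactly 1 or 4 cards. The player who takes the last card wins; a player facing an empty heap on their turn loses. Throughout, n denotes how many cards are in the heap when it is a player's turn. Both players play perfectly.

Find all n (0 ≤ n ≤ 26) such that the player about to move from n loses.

0, 2, 5, 7, 10, 12, 15, 17, 20, 22, 25

Positions with no move are L. A position that does have a move is losing for the player to move precisely when every available move leads to a winning position for the opponent. Fill in the labels:
n=0: no move → L
n=1: reaches L-position 0 → W
n=2: only reaches 1(W), which is W → L
n=3: reaches L-position 2 → W
n=4: reaches L-position 0 → W
n=5: only reaches 4(W), 1(W), all W → L
n=6: reaches L-position 5 → W
n=7: only reaches 6(W), 3(W), all W → L
n=8: reaches L-position 7 → W
n=9: reaches L-position 5 → W
n=10: only reaches 9(W), 6(W), all W → L
n=11: reaches L-position 10 → W
n=12: only reaches 11(W), 8(W), all W → L
n=13: reaches L-position 12 → W
n=14: reaches L-position 10 → W
n=15: only reaches 14(W), 11(W), all W → L
n=16: reaches L-position 15 → W
n=17: only reaches 16(W), 13(W), all W → L
n=18: reaches L-position 17 → W
n=19: reaches L-position 15 → W
n=20: only reaches 19(W), 16(W), all W → L
n=21: reaches L-position 20 → W
n=22: only reaches 21(W), 18(W), all W → L
n=23: reaches L-position 22 → W
n=24: reaches L-position 20 → W
n=25: only reaches 24(W), 21(W), all W → L
n=26: reaches L-position 25 → W
Reading off the rows marked L gives the requested list; there are 11 such values of n.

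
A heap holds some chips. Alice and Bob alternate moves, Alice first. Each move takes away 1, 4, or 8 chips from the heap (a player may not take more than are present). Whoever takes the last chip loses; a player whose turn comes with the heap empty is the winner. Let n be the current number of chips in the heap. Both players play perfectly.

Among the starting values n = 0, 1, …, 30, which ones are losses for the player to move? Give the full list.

1, 3, 6, 8, 13, 15, 18, 20, 25, 27, 30

Work bottom-up. With no move the player to move wins. Otherwise the position is W if at least one move leads to an L position for the opponent, and L if every move leads to a W.
n=0: no move; the opponent has just taken the last chip and therefore loses → W
n=1: the only move is to 0(W), a W ⇒ L
n=2: can move to 1, which is L ⇒ W
n=3: the only move is to 2(W), a W ⇒ L
n=4: can move to 3, which is L ⇒ W
n=5: can move to 1, which is L ⇒ W
n=6: moves to 5(W), 2(W); every one is W ⇒ L
n=7: can move to 6, which is L ⇒ W
n=8: moves to 7(W), 4(W), 0(W); every one is W ⇒ L
n=9: can move to 8, which is L ⇒ W
n=10: can move to 6, which is L ⇒ W
n=11: can move to 3, which is L ⇒ W
n=12: can move to 8, which is L ⇒ W
n=13: moves to 12(W), 9(W), 5(W); every one is W ⇒ L
n=14: can move to 13, which is L ⇒ W
n=15: moves to 14(W), 11(W), 7(W); every one is W ⇒ L
n=16: can move to 15, which is L ⇒ W
n=17: can move to 13, which is L ⇒ W
n=18: moves to 17(W), 14(W), 10(W); every one is W ⇒ L
n=19: can move to 18, which is L ⇒ W
n=20: moves to 19(W), 16(W), 12(W); every one is W ⇒ L
n=21: can move to 20, which is L ⇒ W
n=22: can move to 18, which is L ⇒ W
n=23: can move to 15, which is L ⇒ W
n=24: can move to 20, which is L ⇒ W
n=25: moves to 24(W), 21(W), 17(W); every one is W ⇒ L
n=26: can move to 25, which is L ⇒ W
n=27: moves to 26(W), 23(W), 19(W); every one is W ⇒ L
n=28: can move to 27, which is L ⇒ W
n=29: can move to 25, which is L ⇒ W
n=30: moves to 29(W), 26(W), 22(W); every one is W ⇒ L
Reading off the rows marked L gives the requested list; there are 11 such values of n.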